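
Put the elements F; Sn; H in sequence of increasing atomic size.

H is in period 1, group 1; F is in period 2, group 17; Sn is in period 5, group 14.
Across a period the added protons contract the valence shell; down a group each new principal shell makes the atom larger.
Here both period and group differ, so the two effects have to be weighed against each other.
F > H: the two effects oppose for this pair; the down-group effect wins (64 vs 32 pm).
Sn > F: both effects reinforce here, so Sn is clearly the larger of the two.
For reference (pm): H 32, F 64, Sn 140.
So from smallest to largest: H < F < Sn.

H, F, Sn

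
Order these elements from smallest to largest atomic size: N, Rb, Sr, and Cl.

N is in period 2, group 15; Cl is in period 3, group 17; Rb is in period 5, group 1; Sr is in period 5, group 2.
Across a period the added protons contract the valence shell; down a group each new principal shell makes the atom larger.
These span different periods and groups, so the two trends combine.
Cl > N: period and group pull opposite ways; the down-group shift dominates (99 vs 71 pm).
Sr > Cl: relative to Cl, both the across-period and down-group shifts push Sr's atomic radius up.
Rb > Sr: both are in period 5; the period trend gives Rb the larger value.
Approximate values (pm): N 71, Cl 99, Rb 210, Sr 185.
So from smallest to largest: N < Cl < Sr < Rb.

N < Cl < Sr < Rb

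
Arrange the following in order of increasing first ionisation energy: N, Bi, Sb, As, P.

N is in period 2, group 15; P is in period 3, group 15; As is in period 4, group 15; Sb is in period 5, group 15; Bi is in period 6, group 15.
Across a period the outer electron is held more tightly (higher IE₁); down a group it sits in a higher shell, more shielded, and comes off more easily.
All are in group 15, so first ionization energy increases up the group.
So from lowest to highest: Bi < Sb < As < P < N.

Bi, Sb, As, P, N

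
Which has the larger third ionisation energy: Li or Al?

Consider each +2 ion: Li²⁺ is already 1 electron into the core; Al²⁺ still has 1 valence electron.
Core electrons are held far more tightly than valence electrons, so Li tops the IE_3 order.
Tabulated IE_3 (kJ/mol): Li 11815, Al 2745.
So the third ionization energies run Al < Li.

Li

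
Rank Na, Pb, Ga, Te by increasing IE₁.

Na is in period 3, group 1; Ga is in period 4, group 13; Te is in period 5, group 16; Pb is in period 6, group 14.
Across a period the outer electron is held more tightly (higher IE₁); down a group it sits in a higher shell, more shielded, and comes off more easily.
Neither a single period nor a single group — weigh both effects.
Ga > Na: the two effects oppose for this pair; the across-period effect wins (579 vs 496 kJ/mol).
Pb > Ga: period and group pull opposite ways; the across-period shift dominates (716 vs 579 kJ/mol).
Te > Pb: both effects reinforce here, so Te is clearly the higher of the two.
Approximate values (kJ/mol): Na 496, Ga 579, Te 869, Pb 716.
So from lowest to highest: Na < Ga < Pb < Te.

Na < Ga < Pb < Te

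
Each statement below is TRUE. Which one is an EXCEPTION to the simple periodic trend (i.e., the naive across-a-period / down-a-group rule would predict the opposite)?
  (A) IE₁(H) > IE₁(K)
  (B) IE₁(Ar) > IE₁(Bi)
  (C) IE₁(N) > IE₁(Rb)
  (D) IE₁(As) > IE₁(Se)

The general trend: IE₁ increases across a period and decreases down a group.
(A) H (period 1, group 1) vs K (period 4, group 1): the stated order agrees with the simple trend.
(B) Ar (period 3, group 18) vs Bi (period 6, group 15): the stated order agrees with the simple trend.
(C) N (period 2, group 15) vs Rb (period 5, group 1): the stated order agrees with the simple trend.
(D) As (period 4, group 15) vs Se (period 4, group 16): the stated order contradicts the simple trend.
The exception is (D): Se (4p⁴) ionizes more easily than half-filled As (4p³).

(D)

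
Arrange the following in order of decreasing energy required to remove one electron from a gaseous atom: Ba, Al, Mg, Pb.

Mg > Pb > Al > Ba

Across a period the outer electron is held more tightly (higher IE₁); down a group it sits in a higher shell, more shielded, and comes off more easily.
These span different periods and groups, so the two trends combine.
Al > Ba: both effects reinforce here, so Al is clearly the higher of the two.
Pb > Al: period and group pull opposite ways; the across-period shift dominates (716 vs 578 kJ/mol).
Mg > Pb: period and group pull opposite ways; the down-group shift dominates (738 vs 716 kJ/mol).
Note the exception: Mg has a higher first ionization energy than Al, contrary to the simple trend — Al's single 3p electron is easier to remove than one from Mg's filled 3s².
Tabulated first ionization energy (kJ/mol): Mg 738, Al 578, Ba 503, Pb 716.
So from highest to lowest: Mg > Pb > Al > Ba.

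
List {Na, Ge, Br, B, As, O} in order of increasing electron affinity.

B < Na < As < Ge < O < Br

B is in period 2, group 13; O is in period 2, group 16; Na is in period 3, group 1; Ge is in period 4, group 14; As is in period 4, group 15; Br is in period 4, group 17.
EA tends to increase across a period and decrease down a group, though the pattern is less regular than for IE or radius.
Neither a single period nor a single group — weigh both effects.
Na > B: this pair runs against the simple trend — see the exception note.
As > Na: the two effects oppose for this pair; the across-period effect wins (78 vs 53 kJ/mol).
Ge > As: this pair runs against the simple trend — see the exception note.
O > Ge: relative to Ge, both the across-period and down-group shifts push O's electron affinity up.
Br > O: the two effects oppose for this pair; the across-period effect wins (325 vs 141 kJ/mol).
Note the exception: Na has a higher electron affinity than B, contrary to the simple trend — B's ns²np¹ configuration gives only a small electron affinity — the sparsely filled np subshell binds an added electron weakly.
Note the exception: Ge has a higher electron affinity than As, contrary to the simple trend — adding an electron to As's half-filled 4p³ is unfavourable, so Ge (4p²) has the more exothermic EA.
For reference (kJ/mol): B 27, O 141, Na 53, Ge 119, As 78, Br 325.
So from lowest to highest: B < Na < As < Ge < O < Br.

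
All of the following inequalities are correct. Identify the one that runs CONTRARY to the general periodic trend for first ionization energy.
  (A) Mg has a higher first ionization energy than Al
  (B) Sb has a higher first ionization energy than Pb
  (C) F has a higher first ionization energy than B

The general trend: first ionization energy increases across a period and decreases down a group.
(A) Mg (period 3, group 2) vs Al (period 3, group 13): the stated order contradicts the simple trend.
(B) Sb (period 5, group 15) vs Pb (period 6, group 14): the stated order agrees with the simple trend.
(C) F (period 2, group 17) vs B (period 2, group 13): the stated order agrees with the simple trend.
The exception is (A): Al's single 3p electron is easier to remove than one from Mg's filled 3s².

(A)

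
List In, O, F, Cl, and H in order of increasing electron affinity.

In < H < O < F < Cl

H is in period 1, group 1; O is in period 2, group 16; F is in period 2, group 17; Cl is in period 3, group 17; In is in period 5, group 13.
Electron affinity generally becomes more exothermic across a period toward the halogens and less exothermic down a group.
Here both period and group differ, so the two effects have to be weighed against each other.
H > In: period and group pull opposite ways; the down-group shift dominates (73 vs 29 kJ/mol).
O > H: the two effects oppose for this pair; the across-period effect wins (141 vs 73 kJ/mol).
F > O: F lies to the right of O in period 2, so the across-period effect alone puts F higher.
Cl > F: this pair runs against the simple trend — see the exception note.
Note the exception: Cl has a higher electron affinity than F, contrary to the simple trend — F's small 2p subshell makes the incoming electron feel strong e⁻–e⁻ repulsion, so Cl actually releases more energy on gaining an electron.
Approximate values (kJ/mol): H 73, O 141, F 328, Cl 349, In 29.
So from lowest to highest: In < H < O < F < Cl.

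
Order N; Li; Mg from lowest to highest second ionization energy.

Consider each +1 ion: N⁺ still has 4 valence electrons; Li⁺ is the bare [He] core; Mg⁺ still has 1 valence electron.
Core electrons are held far more tightly than valence electrons, so Li tops the IE_2 order.
Valence configurations: N⁺ [He]2s²2p², Mg⁺ [Ne]3s¹.
Approximate IE_2 values (kJ/mol): N 2856, Li 7298, Mg 1451.
Hence IE_2: Mg < N < Li.

Mg, N, Li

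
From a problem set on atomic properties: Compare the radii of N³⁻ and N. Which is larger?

N³⁻

Forming N³⁻ adds 3 electrons to N. More electron–electron repulsion in the same shell, with unchanged nuclear charge, lets the cloud expand.
An anion is larger than its parent atom: N³⁻ > N.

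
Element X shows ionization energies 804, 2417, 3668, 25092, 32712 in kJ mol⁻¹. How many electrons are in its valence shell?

3

Look for the largest jump between consecutive ionization energies: IE4/IE3 ≈ 6.8, far larger than any earlier ratio.
That jump marks the point where a core electron is being removed. So the atom has 3 valence electrons.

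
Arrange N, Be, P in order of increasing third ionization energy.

P < N < Be

After 2 electrons have been removed, what remains? N²⁺ still has 3 valence electrons; Be²⁺ is the bare [He] core; P²⁺ still has 3 valence electrons.
Pulling an electron out of a noble-gas core costs far more than removing a remaining valence electron, so Be sits at the high end of IE_3.
Valence configurations: N²⁺ [He]2s²2p¹, P²⁺ [Ne]3s²3p¹.
Tabulated IE_3 (kJ/mol): N 4578, Be 14849, P 2914.
So the third ionization energies run P < N < Be.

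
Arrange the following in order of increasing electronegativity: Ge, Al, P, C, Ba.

Ba, Al, Ge, P, C

C is in period 2, group 14; Al is in period 3, group 13; P is in period 3, group 15; Ge is in period 4, group 14; Ba is in period 6, group 2.
Atoms toward the upper right of the periodic table pull bonding electrons most strongly.
Here both period and group differ, so the two effects have to be weighed against each other.
Al > Ba: both effects reinforce here, so Al is clearly the higher of the two.
Ge > Al: period and group pull opposite ways; the across-period shift dominates (2.01 vs 1.61).
P > Ge: relative to Ge, both the across-period and down-group shifts push P's electronegativity up.
C > P: the two effects oppose for this pair; the down-group effect wins (2.55 vs 2.19).
Tabulated electronegativity (Pauling): C 2.55, Al 1.61, P 2.19, Ge 2.01, Ba 0.89.
So from lowest to highest: Ba < Al < Ge < P < C.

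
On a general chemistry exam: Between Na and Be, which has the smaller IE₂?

Be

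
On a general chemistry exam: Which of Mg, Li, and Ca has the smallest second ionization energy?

Ca

The second ionization energy removes an electron from the +1 ion. For each element: Mg⁺ still has 1 valence electron; Li⁺ is the bare [He] core; Ca⁺ still has 1 valence electron.
Core electrons are held far more tightly than valence electrons, so Li tops the IE_2 order.
Valence configurations: Mg⁺ [Ne]3s¹, Ca⁺ [Ar]4s¹.
The numbers (kJ/mol): Mg 1451, Li 7298, Ca 1145.
Overall IE_2 order: Ca < Mg < Li.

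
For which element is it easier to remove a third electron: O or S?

S

Consider each +2 ion: O²⁺ still has 4 valence electrons; S²⁺ still has 4 valence electrons.
All are still removing valence electrons, so compare the +2 ions as you would atoms: IE_3 generally rises across a period (higher Z_eff) and falls down a group (larger shell), subject to the usual subshell exceptions.
Valence configurations: O²⁺ [He]2s²2p², S²⁺ [Ne]3s²3p².
The numbers (kJ/mol): O 5300, S 3357.
Hence IE_3: S < O.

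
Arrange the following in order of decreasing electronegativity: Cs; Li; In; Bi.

Li is in period 2, group 1; In is in period 5, group 13; Cs is in period 6, group 1; Bi is in period 6, group 15.
Smaller atoms with higher effective nuclear charge are more electronegative.
These span different periods and groups, so the two trends combine.
Li > Cs: they share group 1; the group trend gives Li the larger value.
In > Li: the two effects oppose for this pair; the across-period effect wins (1.78 vs 0.98).
Bi > In: period and group pull opposite ways; the across-period shift dominates (2.02 vs 1.78).
Tabulated electronegativity (Pauling): Li 0.98, In 1.78, Cs 0.79, Bi 2.02.
So from highest to lowest: Bi > In > Li > Cs.

Bi > In > Li > Cs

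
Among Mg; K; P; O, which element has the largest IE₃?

Mg

IE_3 is the cost of taking one more electron from the +2 cation: Mg²⁺ is the bare [Ne] core; K²⁺ is already 1 electron into the core; P²⁺ still has 3 valence electrons; O²⁺ still has 4 valence electrons.
Usually core removal costs more than valence removal, but here the competition is close: a tightly held n=2 valence electron can cost more to remove than an n=3 core electron, so the actual values have to decide it.
Valence configurations: P²⁺ [Ne]3s²3p¹, O²⁺ [He]2s²2p².
Tabulated IE_3 (kJ/mol): Mg 7733, K 4420, P 2914, O 5300.
Putting it together, IE_3: P < K < O < Mg.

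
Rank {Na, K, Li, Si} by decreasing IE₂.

Li, Na, K, Si

IE_2 is the cost of taking one more electron from the +1 cation: Na⁺ is the bare [Ne] core; K⁺ is the bare [Ar] core; Li⁺ is the bare [He] core; Si⁺ still has 3 valence electrons.
Pulling an electron out of a noble-gas core costs far more than removing a remaining valence electron, so K, Na and Li sit at the high end of IE_2.
Approximate IE_2 values (kJ/mol): Na 4562, K 3052, Li 7298, Si 1577.
So the second ionization energies run Si < K < Na < Li.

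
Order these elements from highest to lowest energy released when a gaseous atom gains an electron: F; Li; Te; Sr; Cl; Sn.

Cl > F > Te > Sn > Li > Sr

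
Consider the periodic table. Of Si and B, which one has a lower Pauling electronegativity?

Si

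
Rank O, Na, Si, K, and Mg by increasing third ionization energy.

Si < K < O < Na < Mg

Consider each +2 ion: O²⁺ still has 4 valence electrons; Na²⁺ is already 1 electron into the core; Si²⁺ still has 2 valence electrons; K²⁺ is already 1 electron into the core; Mg²⁺ is the bare [Ne] core.
Usually core removal costs more than valence removal, but here the competition is close: a tightly held n=2 valence electron can cost more to remove than an n=3 core electron, so the actual values have to decide it.
Valence configurations: O²⁺ [He]2s²2p², Si²⁺ [Ne]3s².
Approximate IE_3 values (kJ/mol): O 5300, Na 6910, Si 3232, K 4420, Mg 7733.
Putting it together, IE_3: Si < K < O < Na < Mg.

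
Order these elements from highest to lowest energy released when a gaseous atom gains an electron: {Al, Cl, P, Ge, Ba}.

Al is in period 3, group 13; P is in period 3, group 15; Cl is in period 3, group 17; Ge is in period 4, group 14; Ba is in period 6, group 2.
Electron affinity generally becomes more exothermic across a period toward the halogens and less exothermic down a group.
Here both period and group differ, so the two effects have to be weighed against each other.
Al > Ba: relative to Ba, both the across-period and down-group shifts push Al's electron affinity up.
P > Al: P lies to the right of Al in period 3, so the across-period effect alone puts P higher.
Ge > P: this pair runs against the simple trend — see the exception note.
Cl > Ge: relative to Ge, both the across-period and down-group shifts push Cl's electron affinity up.
Note the exception: Ge has a higher electron affinity than P, contrary to the simple trend — adding an electron to P's half-filled np³ subshell costs electron-pairing energy.
Tabulated electron affinity (kJ/mol): Al 42, P 72, Cl 349, Ge 119, Ba 14.
So from highest to lowest: Cl > Ge > P > Al > Ba.

Cl, Ge, P, Al, Ba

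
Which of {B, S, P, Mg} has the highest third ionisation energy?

Mg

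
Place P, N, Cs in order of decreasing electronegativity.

N is in period 2, group 15; P is in period 3, group 15; Cs is in period 6, group 1.
EN rises left→right (higher Z_eff, smaller atoms) and falls top→bottom (larger, more shielded atoms).
These span different periods and groups, so the two trends combine.
P > Cs: relative to Cs, both the across-period and down-group shifts push P's electronegativity up.
N > P: N sits above P in group 15, so the down-group effect alone puts N higher.
Tabulated electronegativity (Pauling): N 3.04, P 2.19, Cs 0.79.
So from highest to lowest: N > P > Cs.

N > P > Cs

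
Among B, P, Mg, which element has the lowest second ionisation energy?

The second ionization energy removes an electron from the +1 ion. For each element: B⁺ still has 2 valence electrons; P⁺ still has 4 valence electrons; Mg⁺ still has 1 valence electron.
All are still removing valence electrons, so compare the +1 ions as you would atoms: IE_2 generally rises across a period (higher Z_eff) and falls down a group (larger shell), subject to the usual subshell exceptions.
Valence configurations: B⁺ [He]2s², P⁺ [Ne]3s²3p², Mg⁺ [Ne]3s¹.
Tabulated IE_2 (kJ/mol): B 2427, P 1907, Mg 1451.
Hence IE_2: Mg < P < B.

Mg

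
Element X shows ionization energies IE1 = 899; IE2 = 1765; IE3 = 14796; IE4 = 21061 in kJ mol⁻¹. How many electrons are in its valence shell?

2

Look for the largest jump between consecutive ionization energies: IE3/IE2 ≈ 8.4, far larger than any earlier ratio.
That jump marks the point where a core electron is being removed. So the atom has 2 valence electrons.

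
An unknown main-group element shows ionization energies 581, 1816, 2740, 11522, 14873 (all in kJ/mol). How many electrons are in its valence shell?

3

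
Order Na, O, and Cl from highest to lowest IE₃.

Na > O > Cl

The third ionization energy removes an electron from the +2 ion. For each element: Na²⁺ is already 1 electron into the core; O²⁺ still has 4 valence electrons; Cl²⁺ still has 5 valence electrons.
Core electrons are held far more tightly than valence electrons, so Na tops the IE_3 order.
Valence configurations: O²⁺ [He]2s²2p², Cl²⁺ [Ne]3s²3p³.
The numbers (kJ/mol): Na 6910, O 5300, Cl 3822.
So the third ionization energies run Cl < O < Na.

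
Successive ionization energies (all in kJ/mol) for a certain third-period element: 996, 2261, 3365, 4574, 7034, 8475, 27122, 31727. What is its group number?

Look for the largest jump between consecutive ionization energies: IE7/IE6 ≈ 3.2, far larger than any earlier ratio.
That jump marks the point where a core electron is being removed. So the atom has 6 valence electrons.
A main-group element with 6 valence electrons is in group 16.

Group 16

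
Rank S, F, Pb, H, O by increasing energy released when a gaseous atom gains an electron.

Pb < H < O < S < F

Electron affinity generally becomes more exothermic across a period toward the halogens and less exothermic down a group.
Here both period and group differ, so the two effects have to be weighed against each other.
H > Pb: period and group pull opposite ways; the down-group shift dominates (73 vs 35 kJ/mol).
O > H: the two effects oppose for this pair; the across-period effect wins (141 vs 73 kJ/mol).
S > O: this pair runs against the simple trend — see the exception note.
F > S: both effects reinforce here, so F is clearly the higher of the two.
Note the exception: S has a higher electron affinity than O, contrary to the simple trend — the compact 2p subshell of O repels the added electron more than S's larger 3p does.
Tabulated electron affinity (kJ/mol): H 73, O 141, F 328, S 200, Pb 35.
So from lowest to highest: Pb < H < O < S < F.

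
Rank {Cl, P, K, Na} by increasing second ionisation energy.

P, Cl, K, Na

Consider each +1 ion: Cl⁺ still has 6 valence electrons; P⁺ still has 4 valence electrons; K⁺ is the bare [Ar] core; Na⁺ is the bare [Ne] core.
Pulling an electron out of a noble-gas core costs far more than removing a remaining valence electron, so K and Na sit at the high end of IE_2.
Valence configurations: Cl⁺ [Ne]3s²3p⁴, P⁺ [Ne]3s²3p².
Tabulated IE_2 (kJ/mol): Cl 2298, P 1907, K 3052, Na 4562.
So the second ionization energies run P < Cl < K < Na.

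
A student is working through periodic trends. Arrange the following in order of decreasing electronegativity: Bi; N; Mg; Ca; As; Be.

N > As > Bi > Be > Mg > Ca

Smaller atoms with higher effective nuclear charge are more electronegative.
Neither a single period nor a single group — weigh both effects.
Mg > Ca: Mg sits above Ca in group 2, so the down-group effect alone puts Mg higher.
Be > Mg: Be sits above Mg in group 2, so the down-group effect alone puts Be higher.
Bi > Be: the two effects oppose for this pair; the across-period effect wins (2.02 vs 1.57).
As > Bi: As sits above Bi in group 15, so the down-group effect alone puts As higher.
N > As: N sits above As in group 15, so the down-group effect alone puts N higher.
Approximate values (Pauling): Be 1.57, N 3.04, Mg 1.31, Ca 1.00, As 2.18, Bi 2.02.
So from highest to lowest: N > As > Bi > Be > Mg > Ca.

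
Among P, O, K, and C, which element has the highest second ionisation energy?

O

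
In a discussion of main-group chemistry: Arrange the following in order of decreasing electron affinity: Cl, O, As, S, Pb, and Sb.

Cl, S, O, Sb, As, Pb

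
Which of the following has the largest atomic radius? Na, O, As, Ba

Ba

O is in period 2, group 16; Na is in period 3, group 1; As is in period 4, group 15; Ba is in period 6, group 2.
Moving right in a period, electrons are added to the same shell under a stronger nuclear pull, so atoms get smaller; moving down, a new shell is opened and atoms get larger.
These span different periods and groups, so the two trends combine.
As > O: both effects reinforce here, so As is clearly the larger of the two.
Na > As: period and group pull opposite ways; the across-period shift dominates (155 vs 121 pm).
Ba > Na: the two effects oppose for this pair; the down-group effect wins (196 vs 155 pm).
For reference (pm): O 63, Na 155, As 121, Ba 196.
The largest atomic radius among these belongs to Ba.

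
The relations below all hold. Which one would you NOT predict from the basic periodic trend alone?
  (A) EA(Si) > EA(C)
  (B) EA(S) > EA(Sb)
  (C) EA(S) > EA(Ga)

The general trend: electron affinity increases across a period and decreases down a group.
(A) Si (period 3, group 14) vs C (period 2, group 14): the stated order contradicts the simple trend.
(B) S (period 3, group 16) vs Sb (period 5, group 15): the stated order agrees with the simple trend.
(C) S (period 3, group 16) vs Ga (period 4, group 13): the stated order agrees with the simple trend.
The exception is (A): Si's larger, more diffuse 3p orbitals accept an added electron slightly more readily than C's compact 2p.

(A)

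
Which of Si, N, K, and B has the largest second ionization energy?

K

After 1 electron has been removed, what remains? Si⁺ still has 3 valence electrons; N⁺ still has 4 valence electrons; K⁺ is the bare [Ar] core; B⁺ still has 2 valence electrons.
Pulling an electron out of a noble-gas core costs far more than removing a remaining valence electron, so K sits at the high end of IE_2.
Valence configurations: Si⁺ [Ne]3s²3p¹, N⁺ [He]2s²2p², B⁺ [He]2s².
Approximate IE_2 values (kJ/mol): Si 1577, N 2856, K 3052, B 2427.
Hence IE_2: Si < B < N < K.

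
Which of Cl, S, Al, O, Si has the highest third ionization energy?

O

After 2 electrons have been removed, what remains? Cl²⁺ still has 5 valence electrons; S²⁺ still has 4 valence electrons; Al²⁺ still has 1 valence electron; O²⁺ still has 4 valence electrons; Si²⁺ still has 2 valence electrons.
All are still removing valence electrons, so compare the +2 ions as you would atoms: IE_3 generally rises across a period (higher Z_eff) and falls down a group (larger shell), subject to the usual subshell exceptions.
Valence configurations: Cl²⁺ [Ne]3s²3p³, S²⁺ [Ne]3s²3p², Al²⁺ [Ne]3s¹, O²⁺ [He]2s²2p², Si²⁺ [Ne]3s².
Approximate IE_3 values (kJ/mol): Cl 3822, S 3357, Al 2745, O 5300, Si 3232.
Overall IE_3 order: Al < Si < S < Cl < O.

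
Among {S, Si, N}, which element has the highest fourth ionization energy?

N

The fourth ionization energy removes an electron from the +3 ion. For each element: S³⁺ still has 3 valence electrons; Si³⁺ still has 1 valence electron; N³⁺ still has 2 valence electrons.
All are still removing valence electrons, so compare the +3 ions as you would atoms: IE_4 generally rises across a period (higher Z_eff) and falls down a group (larger shell), subject to the usual subshell exceptions.
Valence configurations: S³⁺ [Ne]3s²3p¹, Si³⁺ [Ne]3s¹, N³⁺ [He]2s².
Tabulated IE_4 (kJ/mol): S 4556, Si 4356, N 7475.
So the fourth ionization energies run Si < S < N.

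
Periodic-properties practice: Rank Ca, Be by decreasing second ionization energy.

After 1 electron has been removed, what remains? Ca⁺ still has 1 valence electron; Be⁺ still has 1 valence electron.
All are still removing valence electrons, so compare the +1 ions as you would atoms: IE_2 generally rises across a period (higher Z_eff) and falls down a group (larger shell), subject to the usual subshell exceptions.
Valence configurations: Ca⁺ [Ar]4s¹, Be⁺ [He]2s¹.
The numbers (kJ/mol): Ca 1145, Be 1757.
Hence IE_2: Ca < Be.

Be, Ca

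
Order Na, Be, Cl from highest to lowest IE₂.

IE_2 is the cost of taking one more electron from the +1 cation: Na⁺ is the bare [Ne] core; Be⁺ still has 1 valence electron; Cl⁺ still has 6 valence electrons.
Pulling an electron out of a noble-gas core costs far more than removing a remaining valence electron, so Na sits at the high end of IE_2.
Valence configurations: Be⁺ [He]2s¹, Cl⁺ [Ne]3s²3p⁴.
Tabulated IE_2 (kJ/mol): Na 4562, Be 1757, Cl 2298.
Hence IE_2: Be < Cl < Na.

Na > Cl > Be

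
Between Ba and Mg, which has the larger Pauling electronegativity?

Mg is in period 3, group 2; Ba is in period 6, group 2.
Smaller atoms with higher effective nuclear charge are more electronegative.
All are in group 2, so electronegativity increases up the group.
So Mg has the larger Pauling electronegativity (Mg > Ba).

Mg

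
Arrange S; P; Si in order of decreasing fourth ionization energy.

P, S, Si

IE_4 is the cost of taking one more electron from the +3 cation: S³⁺ still has 3 valence electrons; P³⁺ still has 2 valence electrons; Si³⁺ still has 1 valence electron.
All are still removing valence electrons, so compare the +3 ions as you would atoms: IE_4 generally rises across a period (higher Z_eff) and falls down a group (larger shell), subject to the usual subshell exceptions.
Valence configurations: S³⁺ [Ne]3s²3p¹, P³⁺ [Ne]3s², Si³⁺ [Ne]3s¹.
S³⁺ loses a lone 3p electron whereas P³⁺ must break into a filled 3s² pair, so IE_4(P) > IE_4(S) even though S has the higher nuclear charge.
Tabulated IE_4 (kJ/mol): S 4556, P 4964, Si 4356.
Putting it together, IE_4: Si < S < P.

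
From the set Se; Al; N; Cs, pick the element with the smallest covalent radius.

N

Radius decreases left→right (rising Z_eff, same n) and increases top→bottom (higher n).
These span different periods and groups, so the two trends combine.
Se > N: period and group pull opposite ways; the down-group shift dominates (116 vs 71 pm).
Al > Se: period and group pull opposite ways; the across-period shift dominates (126 vs 116 pm).
Cs > Al: relative to Al, both the across-period and down-group shifts push Cs's atomic radius up.
Approximate values (pm): N 71, Al 126, Se 116, Cs 232.
The smallest covalent radius among these belongs to N.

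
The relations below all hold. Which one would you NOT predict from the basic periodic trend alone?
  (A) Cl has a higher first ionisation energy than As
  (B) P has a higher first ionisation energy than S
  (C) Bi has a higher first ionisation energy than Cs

(B)

The general trend: first ionisation energy increases across a period and decreases down a group.
(A) Cl (period 3, group 17) vs As (period 4, group 15): the stated order agrees with the simple trend.
(B) P (period 3, group 15) vs S (period 3, group 16): the stated order contradicts the simple trend.
(C) Bi (period 6, group 15) vs Cs (period 6, group 1): the stated order agrees with the simple trend.
The exception is (B): S (3p⁴) ionizes more easily than half-filled P (3p³) because the paired 3p electron in S is pushed out by e⁻–e⁻ repulsion.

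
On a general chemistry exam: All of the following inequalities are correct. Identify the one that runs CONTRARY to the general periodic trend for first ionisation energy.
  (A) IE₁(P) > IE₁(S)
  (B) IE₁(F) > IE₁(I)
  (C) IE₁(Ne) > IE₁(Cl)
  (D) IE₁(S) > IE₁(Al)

The general trend: first ionisation energy increases across a period and decreases down a group.
(A) P (period 3, group 15) vs S (period 3, group 16): the stated order contradicts the simple trend.
(B) F (period 2, group 17) vs I (period 5, group 17): the stated order agrees with the simple trend.
(C) Ne (period 2, group 18) vs Cl (period 3, group 17): the stated order agrees with the simple trend.
(D) S (period 3, group 16) vs Al (period 3, group 13): the stated order agrees with the simple trend.
The exception is (A): S (3p⁴) ionizes more easily than half-filled P (3p³) because the paired 3p electron in S is pushed out by e⁻–e⁻ repulsion.

(A)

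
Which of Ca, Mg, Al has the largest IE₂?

After 1 electron has been removed, what remains? Ca⁺ still has 1 valence electron; Mg⁺ still has 1 valence electron; Al⁺ still has 2 valence electrons.
All are still removing valence electrons, so compare the +1 ions as you would atoms: IE_2 generally rises across a period (higher Z_eff) and falls down a group (larger shell), subject to the usual subshell exceptions.
Valence configurations: Ca⁺ [Ar]4s¹, Mg⁺ [Ne]3s¹, Al⁺ [Ne]3s².
The numbers (kJ/mol): Ca 1145, Mg 1451, Al 1817.
So the second ionization energies run Ca < Mg < Al.

Al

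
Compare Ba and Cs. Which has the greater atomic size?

Cs

Cs is in period 6, group 1; Ba is in period 6, group 2.
Moving right in a period, electrons are added to the same shell under a stronger nuclear pull, so atoms get smaller; moving down, a new shell is opened and atoms get larger.
All lie in period 6, so atomic radius increases right to left.
So Cs has the greater atomic size (Cs > Ba).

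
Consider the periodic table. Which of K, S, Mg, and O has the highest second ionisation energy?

O

Consider each +1 ion: K⁺ is the bare [Ar] core; S⁺ still has 5 valence electrons; Mg⁺ still has 1 valence electron; O⁺ still has 5 valence electrons.
Usually core removal costs more than valence removal, but here the competition is close: a tightly held n=2 valence electron can cost more to remove than an n=3 core electron, so the actual values have to decide it.
Valence configurations: S⁺ [Ne]3s²3p³, Mg⁺ [Ne]3s¹, O⁺ [He]2s²2p³.
Tabulated IE_2 (kJ/mol): K 3052, S 2252, Mg 1451, O 3388.
Overall IE_2 order: Mg < S < K < O.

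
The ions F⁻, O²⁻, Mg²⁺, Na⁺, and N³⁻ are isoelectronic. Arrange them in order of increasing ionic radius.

All of these have 10 electrons, so size is governed by nuclear charge alone: the more protons, the stronger the pull on the same electron cloud, and the smaller the ion.
Nuclear charges: Mg²⁺ (Z=12), Na⁺ (Z=11), F⁻ (Z=9), O²⁻ (Z=8), N³⁻ (Z=7).
Smallest to largest: Mg²⁺ < Na⁺ < F⁻ < O²⁻ < N³⁻.

Mg²⁺ < Na⁺ < F⁻ < O²⁻ < N³⁻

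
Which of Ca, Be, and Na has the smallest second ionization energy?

Ca

The second ionization energy removes an electron from the +1 ion. For each element: Ca⁺ still has 1 valence electron; Be⁺ still has 1 valence electron; Na⁺ is the bare [Ne] core.
Breaking into a closed-shell core is much more expensive than removing a leftover valence electron — Na has the largest IE_2 here.
Valence configurations: Ca⁺ [Ar]4s¹, Be⁺ [He]2s¹.
Tabulated IE_2 (kJ/mol): Ca 1145, Be 1757, Na 4562.
Hence IE_2: Ca < Be < Na.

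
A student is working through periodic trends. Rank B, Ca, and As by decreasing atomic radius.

Ca, As, B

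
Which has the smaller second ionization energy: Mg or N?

Mg

After 1 electron has been removed, what remains? Mg⁺ still has 1 valence electron; N⁺ still has 4 valence electrons.
All are still removing valence electrons, so compare the +1 ions as you would atoms: IE_2 generally rises across a period (higher Z_eff) and falls down a group (larger shell), subject to the usual subshell exceptions.
Valence configurations: Mg⁺ [Ne]3s¹, N⁺ [He]2s²2p².
Approximate IE_2 values (kJ/mol): Mg 1451, N 2856.
Putting it together, IE_2: Mg < N.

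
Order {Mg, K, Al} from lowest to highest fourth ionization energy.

The fourth ionization energy removes an electron from the +3 ion. For each element: Mg³⁺ is already 1 electron into the core; K³⁺ is already 2 electrons into the core; Al³⁺ is the bare [Ne] core.
All of these are removing an electron from a noble-gas core or deeper; the smaller core (lower principal quantum number) is held far more tightly, and within a period the higher nuclear charge binds the same core more tightly.
Tabulated IE_4 (kJ/mol): Mg 10543, K 5877, Al 11577.
Overall IE_4 order: K < Mg < Al.

K < Mg < Al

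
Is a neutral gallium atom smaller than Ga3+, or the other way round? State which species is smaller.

Forming Ga3+ removes 3 electrons from Ga. Fewer electrons for the same nuclear charge means less shielding and a higher Z_eff on the remaining electrons, and for main-group metals the entire outer shell is lost.
A cation is smaller than its parent atom: Ga3+ < Ga.

Ga3+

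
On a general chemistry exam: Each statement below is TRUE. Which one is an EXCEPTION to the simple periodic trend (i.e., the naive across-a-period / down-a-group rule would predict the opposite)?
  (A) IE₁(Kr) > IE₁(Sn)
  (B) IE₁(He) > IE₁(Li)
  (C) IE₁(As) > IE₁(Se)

(C)

The general trend: first ionization energy increases across a period and decreases down a group.
(A) Kr (period 4, group 18) vs Sn (period 5, group 14): the stated order agrees with the simple trend.
(B) He (period 1, group 18) vs Li (period 2, group 1): the stated order agrees with the simple trend.
(C) As (period 4, group 15) vs Se (period 4, group 16): the stated order contradicts the simple trend.
The exception is (C): Se (4p⁴) ionizes more easily than half-filled As (4p³).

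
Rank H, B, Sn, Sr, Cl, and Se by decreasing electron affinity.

H is in period 1, group 1; B is in period 2, group 13; Cl is in period 3, group 17; Se is in period 4, group 16; Sr is in period 5, group 2; Sn is in period 5, group 14.
Adding an electron releases more energy for atoms nearer the top right (short of the noble gases).
Here both period and group differ, so the two effects have to be weighed against each other.
B > Sr: both effects reinforce here, so B is clearly the higher of the two.
H > B: period and group pull opposite ways; the down-group shift dominates (73 vs 27 kJ/mol).
Sn > H: period and group pull opposite ways; the across-period shift dominates (107 vs 73 kJ/mol).
Se > Sn: both effects reinforce here, so Se is clearly the higher of the two.
Cl > Se: both effects reinforce here, so Cl is clearly the higher of the two.
For reference (kJ/mol): H 73, B 27, Cl 349, Se 195, Sr 5, Sn 107.
So from highest to lowest: Cl > Se > Sn > H > B > Sr.

Cl > Se > Sn > H > B > Sr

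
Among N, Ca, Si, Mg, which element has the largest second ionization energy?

N

IE_2 is the cost of taking one more electron from the +1 cation: N⁺ still has 4 valence electrons; Ca⁺ still has 1 valence electron; Si⁺ still has 3 valence electrons; Mg⁺ still has 1 valence electron.
All are still removing valence electrons, so compare the +1 ions as you would atoms: IE_2 generally rises across a period (higher Z_eff) and falls down a group (larger shell), subject to the usual subshell exceptions.
Valence configurations: N⁺ [He]2s²2p², Ca⁺ [Ar]4s¹, Si⁺ [Ne]3s²3p¹, Mg⁺ [Ne]3s¹.
Approximate IE_2 values (kJ/mol): N 2856, Ca 1145, Si 1577, Mg 1451.
So the second ionization energies run Ca < Mg < Si < N.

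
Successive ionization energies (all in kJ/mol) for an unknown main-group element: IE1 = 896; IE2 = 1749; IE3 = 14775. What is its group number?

Group 2

Look for the largest jump between consecutive ionization energies: IE3/IE2 ≈ 8.4, far larger than any earlier ratio.
That jump marks the point where a core electron is being removed. So the atom has 2 valence electrons.
A main-group element with 2 valence electrons is in group 2.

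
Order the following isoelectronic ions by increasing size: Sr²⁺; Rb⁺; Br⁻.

Sr²⁺, Rb⁺, Br⁻

All of these have 36 electrons, so size is governed by nuclear charge alone: the more protons, the stronger the pull on the same electron cloud, and the smaller the ion.
Nuclear charges: Sr²⁺ (Z=38), Rb⁺ (Z=37), Br⁻ (Z=35).
Smallest to largest: Sr²⁺ < Rb⁺ < Br⁻.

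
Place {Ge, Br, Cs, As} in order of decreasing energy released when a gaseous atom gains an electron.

Ge is in period 4, group 14; As is in period 4, group 15; Br is in period 4, group 17; Cs is in period 6, group 1.
Atoms with high Z_eff and room in the valence shell (especially the halogens) have the most exothermic electron affinities.
Neither a single period nor a single group — weigh both effects.
As > Cs: relative to Cs, both the across-period and down-group shifts push As's electron affinity up.
Ge > As: this pair runs against the simple trend — see the exception note.
Br > Ge: both are in period 4; the period trend gives Br the larger value.
Note the exception: Ge has a higher electron affinity than As, contrary to the simple trend — adding an electron to As's half-filled 4p³ is unfavourable, so Ge (4p²) has the more exothermic EA.
For reference (kJ/mol): Ge 119, As 78, Br 325, Cs 46.
So from highest to lowest: Br > Ge > As > Cs.

Br, Ge, As, Cs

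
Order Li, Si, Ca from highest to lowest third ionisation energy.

Li, Ca, Si

Consider each +2 ion: Li²⁺ is already 1 electron into the core; Si²⁺ still has 2 valence electrons; Ca²⁺ is the bare [Ar] core.
Core electrons are held far more tightly than valence electrons, so Ca and Li top the IE_3 order.
Approximate IE_3 values (kJ/mol): Li 11815, Si 3232, Ca 4912.
Overall IE_3 order: Si < Ca < Li.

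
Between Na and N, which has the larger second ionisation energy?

Na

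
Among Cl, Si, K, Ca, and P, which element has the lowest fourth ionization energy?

After 3 electrons have been removed, what remains? Cl³⁺ still has 4 valence electrons; Si³⁺ still has 1 valence electron; K³⁺ is already 2 electrons into the core; Ca³⁺ is already 1 electron into the core; P³⁺ still has 2 valence electrons.
Core electrons are held far more tightly than valence electrons, so K and Ca top the IE_4 order.
Valence configurations: Cl³⁺ [Ne]3s²3p², Si³⁺ [Ne]3s¹, P³⁺ [Ne]3s².
Approximate IE_4 values (kJ/mol): Cl 5159, Si 4356, K 5877, Ca 6491, P 4964.
Overall IE_4 order: Si < P < Cl < K < Ca.

Si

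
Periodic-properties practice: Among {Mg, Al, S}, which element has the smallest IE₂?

Mg

After 1 electron has been removed, what remains? Mg⁺ still has 1 valence electron; Al⁺ still has 2 valence electrons; S⁺ still has 5 valence electrons.
All are still removing valence electrons, so compare the +1 ions as you would atoms: IE_2 generally rises across a period (higher Z_eff) and falls down a group (larger shell), subject to the usual subshell exceptions.
Valence configurations: Mg⁺ [Ne]3s¹, Al⁺ [Ne]3s², S⁺ [Ne]3s²3p³.
Approximate IE_2 values (kJ/mol): Mg 1451, Al 1817, S 2252.
Overall IE_2 order: Mg < Al < S.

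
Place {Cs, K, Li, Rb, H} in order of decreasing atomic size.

H is in period 1, group 1; Li is in period 2, group 1; K is in period 4, group 1; Rb is in period 5, group 1; Cs is in period 6, group 1.
Radius decreases left→right (rising Z_eff, same n) and increases top→bottom (higher n).
All are in group 1, so atomic radius increases down the group.
So from largest to smallest: Cs > Rb > K > Li > H.

Cs > Rb > K > Li > H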